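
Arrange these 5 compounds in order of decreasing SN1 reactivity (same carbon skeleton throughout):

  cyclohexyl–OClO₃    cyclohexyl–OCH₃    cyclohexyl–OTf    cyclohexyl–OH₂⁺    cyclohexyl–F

cyclohexyl–OTf > cyclohexyl–OClO₃ > cyclohexyl–OH₂⁺ > cyclohexyl–F > cyclohexyl–OCH₃

Identical carbon frameworks mean the comparison reduces to leaving-group quality.
The more stable X⁻ (or X) is on its own — i.e. the weaker a base it is — the better a leaving group it makes.
cyclohexyl–OTf loses OTf⁻: pKₐ(CF₃SO₃H (triflic acid)) ≈ -14
cyclohexyl–OClO₃ loses ClO₄⁻: pKₐ(HClO₄) ≈ -10
cyclohexyl–OH₂⁺ loses H₂O: pKₐ(H₃O⁺) ≈ -1.7
cyclohexyl–F loses F⁻: pKₐ(HF) ≈ 3.2
cyclohexyl–OCH₃ loses CH₃O⁻: pKₐ(CH₃OH) ≈ 15.5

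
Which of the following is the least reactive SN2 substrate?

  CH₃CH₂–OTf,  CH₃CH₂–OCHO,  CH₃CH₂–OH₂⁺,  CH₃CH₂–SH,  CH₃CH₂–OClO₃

CH₃CH₂–SH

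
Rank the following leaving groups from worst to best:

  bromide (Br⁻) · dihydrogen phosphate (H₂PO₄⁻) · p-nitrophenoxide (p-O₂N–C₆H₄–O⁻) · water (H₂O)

p-nitrophenoxide (p-O₂N–C₆H₄–O⁻) < dihydrogen phosphate (H₂PO₄⁻) < water (H₂O) < bromide (Br⁻)

A good leaving group is a weak base: the lower the pKₐ of its conjugate acid, the more readily it departs.
bromide (Br⁻): pKₐ(HBr) ≈ -9 — weak base; good leaving group
water (H₂O): pKₐ(H₃O⁺) ≈ -1.7 — neutral; leaves from a protonated alcohol (R–OH₂⁺)
dihydrogen phosphate (H₂PO₄⁻): pKₐ(H₃PO₄) ≈ 2.1 — moderate base; biological leaving group after further activation
p-nitrophenoxide (p-O₂N–C₆H₄–O⁻): pKₐ(p-nitrophenol) ≈ 7.2 — nitro group delocalises the charge; the classic chromogenic LG
Listed from poorest to best leaving group as asked.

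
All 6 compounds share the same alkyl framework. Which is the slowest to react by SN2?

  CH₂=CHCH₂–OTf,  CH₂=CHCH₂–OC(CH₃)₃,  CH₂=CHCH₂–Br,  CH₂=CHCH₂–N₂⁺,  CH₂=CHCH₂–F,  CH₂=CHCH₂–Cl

Same R in every case — rank the leaving groups.
The more stable X⁻ (or X) is on its own — i.e. the weaker a base it is — the better a leaving group it makes.
CH₂=CHCH₂–N₂⁺ loses N₂: no meaningful conjugate acid; N₂ departs as an exceptionally stable neutral molecule
CH₂=CHCH₂–OTf loses OTf⁻: pKₐ(CF₃SO₃H (triflic acid)) ≈ -14
CH₂=CHCH₂–Br loses Br⁻: pKₐ(HBr) ≈ -9
CH₂=CHCH₂–Cl loses Cl⁻: pKₐ(HCl) ≈ -7
CH₂=CHCH₂–F loses F⁻: pKₐ(HF) ≈ 3.2
CH₂=CHCH₂–OC(CH₃)₃ loses (CH₃)₃CO⁻: pKₐ(t-BuOH) ≈ 18

CH₂=CHCH₂–OC(CH₃)₃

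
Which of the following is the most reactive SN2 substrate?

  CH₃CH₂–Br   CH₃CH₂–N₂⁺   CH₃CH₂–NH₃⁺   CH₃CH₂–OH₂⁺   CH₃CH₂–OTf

CH₃CH₂–N₂⁺

The skeletons are identical, so relative rate is governed entirely by leaving-group ability.
Leaving-group ability tracks the stability of the departed species; conjugate-acid pKₐ is the usual yardstick (lower pKₐ → better LG).
CH₃CH₂–N₂⁺ loses N₂: no meaningful conjugate acid; N₂ departs as an exceptionally stable neutral molecule
CH₃CH₂–OTf loses OTf⁻: pKₐ(CF₃SO₃H (triflic acid)) ≈ -14
CH₃CH₂–Br loses Br⁻: pKₐ(HBr) ≈ -9
CH₃CH₂–OH₂⁺ loses H₂O: pKₐ(H₃O⁺) ≈ -1.7
CH₃CH₂–NH₃⁺ loses NH₃: pKₐ(NH₄⁺) ≈ 9.2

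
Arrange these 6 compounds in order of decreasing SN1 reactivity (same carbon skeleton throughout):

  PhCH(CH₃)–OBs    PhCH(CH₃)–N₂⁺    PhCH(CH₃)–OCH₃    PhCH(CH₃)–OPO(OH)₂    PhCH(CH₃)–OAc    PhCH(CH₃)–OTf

With the same alkyl group throughout, only the leaving group differentiates the rates.
A good leaving group is a weak base: the lower the pKₐ of its conjugate acid, the more readily it departs.
PhCH(CH₃)–N₂⁺ loses N₂: no meaningful conjugate acid; N₂ departs as an exceptionally stable neutral molecule
PhCH(CH₃)–OTf loses OTf⁻: pKₐ(CF₃SO₃H (triflic acid)) ≈ -14
PhCH(CH₃)–OBs loses OBs⁻: pKₐ(p-BrC₆H₄SO₃H) ≈ -2.8
PhCH(CH₃)–OPO(OH)₂ loses H₂PO₄⁻: pKₐ(H₃PO₄) ≈ 2.1
PhCH(CH₃)–OAc loses AcO⁻: pKₐ(CH₃COOH) ≈ 4.8
PhCH(CH₃)–OCH₃ loses CH₃O⁻: pKₐ(CH₃OH) ≈ 15.5

PhCH(CH₃)–N₂⁺ > PhCH(CH₃)–OTf > PhCH(CH₃)–OBs > PhCH(CH₃)–OPO(OH)₂ > PhCH(CH₃)–OAc > PhCH(CH₃)–OCH₃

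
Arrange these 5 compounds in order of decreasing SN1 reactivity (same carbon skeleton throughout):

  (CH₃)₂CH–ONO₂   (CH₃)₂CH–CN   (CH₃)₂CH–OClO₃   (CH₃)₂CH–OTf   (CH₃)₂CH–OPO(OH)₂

(CH₃)₂CH–OTf > (CH₃)₂CH–OClO₃ > (CH₃)₂CH–ONO₂ > (CH₃)₂CH–OPO(OH)₂ > (CH₃)₂CH–CN

Same R in every case — rank the leaving groups.
Rank by basicity of the departing species: weakest base leaves most easily.
(CH₃)₂CH–OTf loses OTf⁻: pKₐ(CF₃SO₃H (triflic acid)) ≈ -14
(CH₃)₂CH–OClO₃ loses ClO₄⁻: pKₐ(HClO₄) ≈ -10
(CH₃)₂CH–ONO₂ loses NO₃⁻: pKₐ(HNO₃) ≈ -1.3
(CH₃)₂CH–OPO(OH)₂ loses H₂PO₄⁻: pKₐ(H₃PO₄) ≈ 2.1
(CH₃)₂CH–CN loses CN⁻: pKₐ(HCN) ≈ 9.2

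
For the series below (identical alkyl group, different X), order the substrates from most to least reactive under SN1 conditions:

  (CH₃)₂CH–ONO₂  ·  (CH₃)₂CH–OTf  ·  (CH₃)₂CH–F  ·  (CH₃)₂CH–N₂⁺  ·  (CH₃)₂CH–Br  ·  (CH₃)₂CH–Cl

(CH₃)₂CH–N₂⁺ > (CH₃)₂CH–OTf > (CH₃)₂CH–Br > (CH₃)₂CH–Cl > (CH₃)₂CH–ONO₂ > (CH₃)₂CH–F

Same R in every case — rank the leaving groups.
A good leaving group is a weak base: the lower the pKₐ of its conjugate acid, the more readily it departs.
(CH₃)₂CH–N₂⁺ loses N₂: no meaningful conjugate acid; N₂ departs as an exceptionally stable neutral molecule
(CH₃)₂CH–OTf loses OTf⁻: pKₐ(CF₃SO₃H (triflic acid)) ≈ -14
(CH₃)₂CH–Br loses Br⁻: pKₐ(HBr) ≈ -9
(CH₃)₂CH–Cl loses Cl⁻: pKₐ(HCl) ≈ -7
(CH₃)₂CH–ONO₂ loses NO₃⁻: pKₐ(HNO₃) ≈ -1.3
(CH₃)₂CH–F loses F⁻: pKₐ(HF) ≈ 3.2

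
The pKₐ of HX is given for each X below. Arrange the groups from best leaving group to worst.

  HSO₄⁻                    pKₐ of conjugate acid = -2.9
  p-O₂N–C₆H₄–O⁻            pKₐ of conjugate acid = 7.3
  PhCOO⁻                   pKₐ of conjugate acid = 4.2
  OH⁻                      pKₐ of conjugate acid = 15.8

HSO₄⁻ > PhCOO⁻ > p-O₂N–C₆H₄–O⁻ > OH⁻

Lower conjugate-acid pKₐ ⇒ weaker base ⇒ better leaving group.
Sorting by the given values: HSO₄⁻ (-2.9), PhCOO⁻ (4.2), p-O₂N–C₆H₄–O⁻ (7.3), OH⁻ (15.8).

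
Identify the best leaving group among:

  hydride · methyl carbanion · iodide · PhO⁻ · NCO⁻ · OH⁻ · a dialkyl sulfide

iodide

Rank by basicity of the departing species: weakest base leaves most easily.
iodide: pKₐ(HI) ≈ -10
a dialkyl sulfide: pKₐ(R'₂SH⁺) ≈ -7
NCO⁻: pKₐ(HOCN) ≈ 3.5
PhO⁻: pKₐ(C₆H₅OH (phenol)) ≈ 10
OH⁻: pKₐ(H₂O) ≈ 15.7
hydride: pKₐ(H₂) ≈ 36
methyl carbanion: pKₐ(CH₄) ≈ 48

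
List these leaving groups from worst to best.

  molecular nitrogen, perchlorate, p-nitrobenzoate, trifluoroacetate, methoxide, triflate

A good leaving group is a weak base: the lower the pKₐ of its conjugate acid, the more readily it departs.
molecular nitrogen: no meaningful conjugate acid; N₂ departs as an exceptionally stable neutral molecule
triflate: pKₐ(CF₃SO₃H (triflic acid)) ≈ -14
perchlorate: pKₐ(HClO₄) ≈ -10
trifluoroacetate: pKₐ(CF₃COOH) ≈ 0.2
p-nitrobenzoate: pKₐ(p-nitrobenzoic acid) ≈ 3.4
methoxide: pKₐ(CH₃OH) ≈ 15.5
Reversing gives the worst-to-best order requested.

methoxide < p-nitrobenzoate < trifluoroacetate < perchlorate < triflate < molecular nitrogen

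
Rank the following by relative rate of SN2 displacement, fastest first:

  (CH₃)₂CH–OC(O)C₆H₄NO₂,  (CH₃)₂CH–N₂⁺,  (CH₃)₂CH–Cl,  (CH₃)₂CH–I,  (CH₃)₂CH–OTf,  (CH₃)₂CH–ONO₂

The skeletons are identical, so relative rate is governed entirely by leaving-group ability.
Rank by basicity of the departing species: weakest base leaves most easily.
(CH₃)₂CH–N₂⁺ loses N₂: no meaningful conjugate acid; N₂ departs as an exceptionally stable neutral molecule
(CH₃)₂CH–OTf loses OTf⁻: pKₐ(CF₃SO₃H (triflic acid)) ≈ -14
(CH₃)₂CH–I loses I⁻: pKₐ(HI) ≈ -10
(CH₃)₂CH–Cl loses Cl⁻: pKₐ(HCl) ≈ -7
(CH₃)₂CH–ONO₂ loses NO₃⁻: pKₐ(HNO₃) ≈ -1.3
(CH₃)₂CH–OC(O)C₆H₄NO₂ loses p-O₂N–C₆H₄–COO⁻: pKₐ(p-nitrobenzoic acid) ≈ 3.4

(CH₃)₂CH–N₂⁺ > (CH₃)₂CH–OTf > (CH₃)₂CH–I > (CH₃)₂CH–Cl > (CH₃)₂CH–ONO₂ > (CH₃)₂CH–OC(O)C₆H₄NO₂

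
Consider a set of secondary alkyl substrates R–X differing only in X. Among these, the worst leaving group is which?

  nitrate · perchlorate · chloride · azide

azide

A good leaving group is a weak base: the lower the pKₐ of its conjugate acid, the more readily it departs.
perchlorate: pKₐ(HClO₄) ≈ -10
chloride: pKₐ(HCl) ≈ -7
nitrate: pKₐ(HNO₃) ≈ -1.3
azide: pKₐ(HN₃) ≈ 4.7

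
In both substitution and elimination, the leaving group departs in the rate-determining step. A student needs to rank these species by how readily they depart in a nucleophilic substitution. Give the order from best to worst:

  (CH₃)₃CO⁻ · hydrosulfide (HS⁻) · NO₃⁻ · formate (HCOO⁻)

NO₃⁻ > formate (HCOO⁻) > hydrosulfide (HS⁻) > (CH₃)₃CO⁻

NO₃⁻: pKₐ(HNO₃) ≈ -1.3
formate (HCOO⁻): pKₐ(HCOOH) ≈ 3.8
hydrosulfide (HS⁻): pKₐ(H₂S) ≈ 7
(CH₃)₃CO⁻: pKₐ(t-BuOH) ≈ 18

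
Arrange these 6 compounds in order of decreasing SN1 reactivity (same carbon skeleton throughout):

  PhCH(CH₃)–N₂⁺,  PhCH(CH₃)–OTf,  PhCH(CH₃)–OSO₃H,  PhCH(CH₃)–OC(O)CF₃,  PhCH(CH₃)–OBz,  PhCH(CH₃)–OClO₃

PhCH(CH₃)–N₂⁺ > PhCH(CH₃)–OTf > PhCH(CH₃)–OClO₃ > PhCH(CH₃)–OSO₃H > PhCH(CH₃)–OC(O)CF₃ > PhCH(CH₃)–OBz

Same R in every case — rank the leaving groups.
Rank by basicity of the departing species: weakest base leaves most easily.
PhCH(CH₃)–N₂⁺ loses N₂: no meaningful conjugate acid; N₂ departs as an exceptionally stable neutral molecule
PhCH(CH₃)–OTf loses OTf⁻: pKₐ(CF₃SO₃H (triflic acid)) ≈ -14
PhCH(CH₃)–OClO₃ loses ClO₄⁻: pKₐ(HClO₄) ≈ -10
PhCH(CH₃)–OSO₃H loses HSO₄⁻: pKₐ(H₂SO₄) ≈ -3
PhCH(CH₃)–OC(O)CF₃ loses CF₃COO⁻: pKₐ(CF₃COOH) ≈ 0.2
PhCH(CH₃)–OBz loses PhCOO⁻: pKₐ(C₆H₅COOH) ≈ 4.2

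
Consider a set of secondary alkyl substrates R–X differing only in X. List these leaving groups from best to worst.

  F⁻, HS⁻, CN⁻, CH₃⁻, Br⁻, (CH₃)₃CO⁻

Br⁻ > F⁻ > HS⁻ > CN⁻ > (CH₃)₃CO⁻ > CH₃⁻

The more stable X⁻ (or X) is on its own — i.e. the weaker a base it is — the better a leaving group it makes.
Br⁻: pKₐ(HBr) ≈ -9 — weak base; good leaving group
F⁻: pKₐ(HF) ≈ 3.2
HS⁻: pKₐ(H₂S) ≈ 7 — larger and more polarisable than the oxygen analogue
CN⁻: pKₐ(HCN) ≈ 9.2 — sp carbon stabilises the charge somewhat, but still a poor LG
(CH₃)₃CO⁻: pKₐ(t-BuOH) ≈ 18 — bulky, strongly basic alkoxide
CH₃⁻: pKₐ(CH₄) ≈ 48 — unstabilised carbanion; the worst conceivable leaving group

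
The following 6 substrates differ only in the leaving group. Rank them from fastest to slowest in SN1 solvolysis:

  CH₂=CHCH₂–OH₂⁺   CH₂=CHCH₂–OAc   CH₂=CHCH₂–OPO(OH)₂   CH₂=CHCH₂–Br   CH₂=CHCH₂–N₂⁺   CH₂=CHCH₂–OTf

CH₂=CHCH₂–N₂⁺ > CH₂=CHCH₂–OTf > CH₂=CHCH₂–Br > CH₂=CHCH₂–OH₂⁺ > CH₂=CHCH₂–OPO(OH)₂ > CH₂=CHCH₂–OAc

The skeletons are identical, so relative rate is governed entirely by leaving-group ability.
The more stable X⁻ (or X) is on its own — i.e. the weaker a base it is — the better a leaving group it makes.
CH₂=CHCH₂–N₂⁺ loses N₂: no meaningful conjugate acid; N₂ departs as an exceptionally stable neutral molecule
CH₂=CHCH₂–OTf loses OTf⁻: pKₐ(CF₃SO₃H (triflic acid)) ≈ -14
CH₂=CHCH₂–Br loses Br⁻: pKₐ(HBr) ≈ -9
CH₂=CHCH₂–OH₂⁺ loses H₂O: pKₐ(H₃O⁺) ≈ -1.7
CH₂=CHCH₂–OPO(OH)₂ loses H₂PO₄⁻: pKₐ(H₃PO₄) ≈ 2.1
CH₂=CHCH₂–OAc loses AcO⁻: pKₐ(CH₃COOH) ≈ 4.8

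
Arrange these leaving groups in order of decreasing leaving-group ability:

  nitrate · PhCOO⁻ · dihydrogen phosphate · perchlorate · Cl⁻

perchlorate > Cl⁻ > nitrate > dihydrogen phosphate > PhCOO⁻

The more stable X⁻ (or X) is on its own — i.e. the weaker a base it is — the better a leaving group it makes.
perchlorate: pKₐ(HClO₄) ≈ -10
Cl⁻: pKₐ(HCl) ≈ -7 — moderately weak base
nitrate: pKₐ(HNO₃) ≈ -1.3 — resonance-delocalised over three oxygens
dihydrogen phosphate: pKₐ(H₃PO₄) ≈ 2.1 — moderate base; biological leaving group after further activation
PhCOO⁻: pKₐ(C₆H₅COOH) ≈ 4.2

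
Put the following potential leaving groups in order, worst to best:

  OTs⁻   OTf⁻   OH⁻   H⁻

H⁻ < OH⁻ < OTs⁻ < OTf⁻

OTf⁻: pKₐ(CF₃SO₃H (triflic acid)) ≈ -14
OTs⁻: pKₐ(p-CH₃C₆H₄SO₃H (TsOH)) ≈ -2.8 — resonance-delocalised arenesulfonate
OH⁻: pKₐ(H₂O) ≈ 15.7 — strong base; essentially never leaves without prior activation
H⁻: pKₐ(H₂) ≈ 36 — extremely strong base; leaves only in special hydride-transfer contexts
The question asks for worst first, so the sequence is read in increasing leaving-group ability.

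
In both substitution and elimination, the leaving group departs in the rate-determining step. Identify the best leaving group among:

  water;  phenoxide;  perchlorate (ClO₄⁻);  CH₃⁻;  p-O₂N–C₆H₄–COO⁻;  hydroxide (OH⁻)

perchlorate (ClO₄⁻)

perchlorate (ClO₄⁻): pKₐ(HClO₄) ≈ -10
water: pKₐ(H₃O⁺) ≈ -1.7
p-O₂N–C₆H₄–COO⁻: pKₐ(p-nitrobenzoic acid) ≈ 3.4
phenoxide: pKₐ(C₆H₅OH (phenol)) ≈ 10
hydroxide (OH⁻): pKₐ(H₂O) ≈ 15.7
CH₃⁻: pKₐ(CH₄) ≈ 48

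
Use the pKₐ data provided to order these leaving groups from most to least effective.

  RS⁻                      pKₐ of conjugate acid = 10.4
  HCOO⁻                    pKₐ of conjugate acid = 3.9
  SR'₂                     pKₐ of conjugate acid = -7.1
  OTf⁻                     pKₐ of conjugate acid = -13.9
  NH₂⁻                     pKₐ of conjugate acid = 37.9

OTf⁻ > SR'₂ > HCOO⁻ > RS⁻ > NH₂⁻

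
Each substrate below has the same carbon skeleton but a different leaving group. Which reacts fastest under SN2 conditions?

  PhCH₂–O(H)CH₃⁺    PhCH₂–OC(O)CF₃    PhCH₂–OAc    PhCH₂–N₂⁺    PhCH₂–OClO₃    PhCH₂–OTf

Same R in every case — rank the leaving groups.
Rank by basicity of the departing species: weakest base leaves most easily.
PhCH₂–N₂⁺ loses N₂: no meaningful conjugate acid; N₂ departs as an exceptionally stable neutral molecule
PhCH₂–OTf loses OTf⁻: pKₐ(CF₃SO₃H (triflic acid)) ≈ -14
PhCH₂–OClO₃ loses ClO₄⁻: pKₐ(HClO₄) ≈ -10
PhCH₂–O(H)CH₃⁺ loses R'OH: pKₐ(R'OH₂⁺) ≈ -2.4
PhCH₂–OC(O)CF₃ loses CF₃COO⁻: pKₐ(CF₃COOH) ≈ 0.2
PhCH₂–OAc loses AcO⁻: pKₐ(CH₃COOH) ≈ 4.8

PhCH₂–N₂⁺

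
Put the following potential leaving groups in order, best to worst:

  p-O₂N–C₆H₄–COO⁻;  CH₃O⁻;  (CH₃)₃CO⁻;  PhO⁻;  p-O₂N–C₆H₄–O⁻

p-O₂N–C₆H₄–COO⁻ > p-O₂N–C₆H₄–O⁻ > PhO⁻ > CH₃O⁻ > (CH₃)₃CO⁻

The more stable X⁻ (or X) is on its own — i.e. the weaker a base it is — the better a leaving group it makes.
p-O₂N–C₆H₄–COO⁻: pKₐ(p-nitrobenzoic acid) ≈ 3.4 — electron-withdrawing nitro group stabilises the carboxylate
p-O₂N–C₆H₄–O⁻: pKₐ(p-nitrophenol) ≈ 7.2 — nitro group delocalises the charge; the classic chromogenic LG
PhO⁻: pKₐ(C₆H₅OH (phenol)) ≈ 10 — resonance into the ring helps, but still a poor LG
CH₃O⁻: pKₐ(CH₃OH) ≈ 15.5
(CH₃)₃CO⁻: pKₐ(t-BuOH) ≈ 18 — bulky, strongly basic alkoxide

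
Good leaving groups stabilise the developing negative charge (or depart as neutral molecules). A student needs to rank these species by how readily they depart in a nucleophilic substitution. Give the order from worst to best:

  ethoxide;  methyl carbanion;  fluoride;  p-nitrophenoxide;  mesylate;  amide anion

mesylate: pKₐ(CH₃SO₃H (MsOH)) ≈ -1.9
fluoride: pKₐ(HF) ≈ 3.2
p-nitrophenoxide: pKₐ(p-nitrophenol) ≈ 7.2
ethoxide: pKₐ(CH₃CH₂OH) ≈ 16
amide anion: pKₐ(NH₃) ≈ 38
methyl carbanion: pKₐ(CH₄) ≈ 48
The question asks for worst first, so the sequence is read in increasing leaving-group ability.

methyl carbanion < amide anion < ethoxide < p-nitrophenoxide < fluoride < mesylate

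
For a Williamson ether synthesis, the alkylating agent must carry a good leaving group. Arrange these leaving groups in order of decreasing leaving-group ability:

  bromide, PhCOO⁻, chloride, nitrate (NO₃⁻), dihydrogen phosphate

bromide > chloride > nitrate (NO₃⁻) > dihydrogen phosphate > PhCOO⁻

bromide: pKₐ(HBr) ≈ -9 — weak base; good leaving group
chloride: pKₐ(HCl) ≈ -7
nitrate (NO₃⁻): pKₐ(HNO₃) ≈ -1.3 — resonance-delocalised over three oxygens
dihydrogen phosphate: pKₐ(H₃PO₄) ≈ 2.1 — moderate base; biological leaving group after further activation
PhCOO⁻: pKₐ(C₆H₅COOH) ≈ 4.2 — aryl carboxylate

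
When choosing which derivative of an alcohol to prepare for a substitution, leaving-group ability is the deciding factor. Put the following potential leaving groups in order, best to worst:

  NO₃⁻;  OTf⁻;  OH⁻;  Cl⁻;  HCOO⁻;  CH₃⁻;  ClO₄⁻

OTf⁻ > ClO₄⁻ > Cl⁻ > NO₃⁻ > HCOO⁻ > OH⁻ > CH₃⁻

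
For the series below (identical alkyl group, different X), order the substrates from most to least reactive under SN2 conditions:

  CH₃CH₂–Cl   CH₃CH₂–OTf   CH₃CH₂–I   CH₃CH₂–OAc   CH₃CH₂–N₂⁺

CH₃CH₂–N₂⁺ > CH₃CH₂–OTf > CH₃CH₂–I > CH₃CH₂–Cl > CH₃CH₂–OAc

Identical carbon frameworks mean the comparison reduces to leaving-group quality.
Leaving-group ability tracks the stability of the departed species; conjugate-acid pKₐ is the usual yardstick (lower pKₐ → better LG).
CH₃CH₂–N₂⁺ loses N₂: no meaningful conjugate acid; N₂ departs as an exceptionally stable neutral molecule
CH₃CH₂–OTf loses OTf⁻: pKₐ(CF₃SO₃H (triflic acid)) ≈ -14
CH₃CH₂–I loses I⁻: pKₐ(HI) ≈ -10
CH₃CH₂–Cl loses Cl⁻: pKₐ(HCl) ≈ -7
CH₃CH₂–OAc loses AcO⁻: pKₐ(CH₃COOH) ≈ 4.8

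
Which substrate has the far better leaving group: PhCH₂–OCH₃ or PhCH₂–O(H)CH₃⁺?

PhCH₂–O(H)CH₃⁺

From PhCH₂–OCH₃ the departing group would be CH₃O⁻ (pKₐ(CH₃OH) ≈ 15.5). Strong base; alkoxides do not leave unassisted.
From PhCH₂–O(H)CH₃⁺ the leaving group is R'OH (pKₐ(R'OH₂⁺) ≈ -2.4). Neutral; leaves from a protonated ether (an oxonium ion, R–O(H)R'⁺).
(In practice PhCH₂–O(H)CH₃⁺ is made from PhCH₂–OCH₃ by protonation with concentrated HI, allowing neutral methanol, rather than methoxide, to depart.)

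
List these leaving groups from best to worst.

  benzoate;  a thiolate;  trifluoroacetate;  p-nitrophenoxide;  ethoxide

trifluoroacetate > benzoate > p-nitrophenoxide > a thiolate > ethoxide

Rank by basicity of the departing species: weakest base leaves most easily.
trifluoroacetate: pKₐ(CF₃COOH) ≈ 0.2
benzoate: pKₐ(C₆H₅COOH) ≈ 4.2
p-nitrophenoxide: pKₐ(p-nitrophenol) ≈ 7.2
a thiolate: pKₐ(RSH (a thiol)) ≈ 10.5
ethoxide: pKₐ(CH₃CH₂OH) ≈ 16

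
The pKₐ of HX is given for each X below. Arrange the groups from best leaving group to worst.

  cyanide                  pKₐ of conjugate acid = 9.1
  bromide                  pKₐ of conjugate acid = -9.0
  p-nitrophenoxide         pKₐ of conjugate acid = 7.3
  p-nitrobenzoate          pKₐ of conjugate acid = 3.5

Lower conjugate-acid pKₐ ⇒ weaker base ⇒ better leaving group.
Sorting by the given values: bromide (-9.0), p-nitrobenzoate (3.5), p-nitrophenoxide (7.3), cyanide (9.1).

bromide > p-nitrobenzoate > p-nitrophenoxide > cyanide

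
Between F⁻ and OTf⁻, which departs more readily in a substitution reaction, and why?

OTf⁻

OTf⁻ is the better leaving group.
pKₐ(CF₃SO₃H (triflic acid)) ≈ -14 versus pKₐ(HF) ≈ 3.2: OTf⁻ is the much weaker base.
Charge spread over three oxygens and a CF₃ group; the premier leaving group in synthesis.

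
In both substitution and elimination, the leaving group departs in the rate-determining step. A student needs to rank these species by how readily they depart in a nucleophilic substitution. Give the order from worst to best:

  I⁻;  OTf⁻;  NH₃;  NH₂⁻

OTf⁻: pKₐ(CF₃SO₃H (triflic acid)) ≈ -14 — charge spread over three oxygens and a CF₃ group; the premier leaving group in synthesis
I⁻: pKₐ(HI) ≈ -10 — large, highly polarisable; very weak base
NH₃: pKₐ(NH₄⁺) ≈ 9.2 — neutral but moderately basic; leaves from R–NH₃⁺
NH₂⁻: pKₐ(NH₃) ≈ 38 — extremely strong base; never a leaving group
Reversing gives the worst-to-best order requested.

NH₂⁻ < NH₃ < I⁻ < OTf⁻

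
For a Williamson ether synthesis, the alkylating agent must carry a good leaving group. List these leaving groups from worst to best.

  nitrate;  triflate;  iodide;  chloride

nitrate < chloride < iodide < triflate

Leaving-group ability tracks the stability of the departed species; conjugate-acid pKₐ is the usual yardstick (lower pKₐ → better LG).
triflate: pKₐ(CF₃SO₃H (triflic acid)) ≈ -14
iodide: pKₐ(HI) ≈ -10
chloride: pKₐ(HCl) ≈ -7
nitrate: pKₐ(HNO₃) ≈ -1.3
Reversing gives the worst-to-best order requested.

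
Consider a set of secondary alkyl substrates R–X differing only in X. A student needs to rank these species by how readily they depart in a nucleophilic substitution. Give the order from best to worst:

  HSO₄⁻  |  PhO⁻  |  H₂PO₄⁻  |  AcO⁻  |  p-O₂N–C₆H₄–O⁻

HSO₄⁻ > H₂PO₄⁻ > AcO⁻ > p-O₂N–C₆H₄–O⁻ > PhO⁻

The more stable X⁻ (or X) is on its own — i.e. the weaker a base it is — the better a leaving group it makes.
HSO₄⁻: pKₐ(H₂SO₄) ≈ -3
H₂PO₄⁻: pKₐ(H₃PO₄) ≈ 2.1
AcO⁻: pKₐ(CH₃COOH) ≈ 4.8
p-O₂N–C₆H₄–O⁻: pKₐ(p-nitrophenol) ≈ 7.2
PhO⁻: pKₐ(C₆H₅OH (phenol)) ≈ 10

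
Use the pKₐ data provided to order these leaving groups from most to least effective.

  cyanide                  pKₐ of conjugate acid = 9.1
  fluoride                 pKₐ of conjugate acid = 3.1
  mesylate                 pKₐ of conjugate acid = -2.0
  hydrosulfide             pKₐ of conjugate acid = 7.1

mesylate > fluoride > hydrosulfide > cyanide

Lower conjugate-acid pKₐ ⇒ weaker base ⇒ better leaving group.
Sorting by the given values: mesylate (-2.0), fluoride (3.1), hydrosulfide (7.1), cyanide (9.1).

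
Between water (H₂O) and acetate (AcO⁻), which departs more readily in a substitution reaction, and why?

water (H₂O)

water (H₂O) is the better leaving group.
pKₐ(H₃O⁺) ≈ -1.7 versus pKₐ(CH₃COOH) ≈ 4.8: water (H₂O) is the much weaker base.
Neutral; leaves from a protonated alcohol (R–OH₂⁺).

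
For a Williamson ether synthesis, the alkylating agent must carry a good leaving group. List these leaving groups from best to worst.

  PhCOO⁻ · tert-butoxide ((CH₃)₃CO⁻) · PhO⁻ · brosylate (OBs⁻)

Leaving-group ability tracks the stability of the departed species; conjugate-acid pKₐ is the usual yardstick (lower pKₐ → better LG).
brosylate (OBs⁻): pKₐ(p-BrC₆H₄SO₃H) ≈ -2.8
PhCOO⁻: pKₐ(C₆H₅COOH) ≈ 4.2
PhO⁻: pKₐ(C₆H₅OH (phenol)) ≈ 10
tert-butoxide ((CH₃)₃CO⁻): pKₐ(t-BuOH) ≈ 18

brosylate (OBs⁻) > PhCOO⁻ > PhO⁻ > tert-butoxide ((CH₃)₃CO⁻)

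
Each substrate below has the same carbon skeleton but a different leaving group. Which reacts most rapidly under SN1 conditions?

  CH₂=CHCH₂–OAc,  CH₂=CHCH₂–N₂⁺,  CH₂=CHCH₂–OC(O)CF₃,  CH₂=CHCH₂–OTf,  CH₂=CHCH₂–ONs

The skeletons are identical, so relative rate is governed entirely by leaving-group ability.
Rank by basicity of the departing species: weakest base leaves most easily.
CH₂=CHCH₂–N₂⁺ loses N₂: no meaningful conjugate acid; N₂ departs as an exceptionally stable neutral molecule
CH₂=CHCH₂–OTf loses OTf⁻: pKₐ(CF₃SO₃H (triflic acid)) ≈ -14
CH₂=CHCH₂–ONs loses ONs⁻: pKₐ(p-O₂NC₆H₄SO₃H) ≈ -3.5
CH₂=CHCH₂–OC(O)CF₃ loses CF₃COO⁻: pKₐ(CF₃COOH) ≈ 0.2
CH₂=CHCH₂–OAc loses AcO⁻: pKₐ(CH₃COOH) ≈ 4.8

CH₂=CHCH₂–N₂⁺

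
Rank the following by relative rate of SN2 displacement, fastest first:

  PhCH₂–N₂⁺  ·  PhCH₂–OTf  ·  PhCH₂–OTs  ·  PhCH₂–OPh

PhCH₂–N₂⁺ > PhCH₂–OTf > PhCH₂–OTs > PhCH₂–OPh

Same R in every case — rank the leaving groups.
Leaving-group ability tracks the stability of the departed species; conjugate-acid pKₐ is the usual yardstick (lower pKₐ → better LG).
PhCH₂–N₂⁺ loses N₂: no meaningful conjugate acid; N₂ departs as an exceptionally stable neutral molecule
PhCH₂–OTf loses OTf⁻: pKₐ(CF₃SO₃H (triflic acid)) ≈ -14
PhCH₂–OTs loses OTs⁻: pKₐ(p-CH₃C₆H₄SO₃H (TsOH)) ≈ -2.8
PhCH₂–OPh loses PhO⁻: pKₐ(C₆H₅OH (phenol)) ≈ 10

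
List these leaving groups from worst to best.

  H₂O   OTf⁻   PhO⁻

PhO⁻ < H₂O < OTf⁻

The more stable X⁻ (or X) is on its own — i.e. the weaker a base it is — the better a leaving group it makes.
OTf⁻: pKₐ(CF₃SO₃H (triflic acid)) ≈ -14
H₂O: pKₐ(H₃O⁺) ≈ -1.7
PhO⁻: pKₐ(C₆H₅OH (phenol)) ≈ 10
Listed from poorest to best leaving group as asked.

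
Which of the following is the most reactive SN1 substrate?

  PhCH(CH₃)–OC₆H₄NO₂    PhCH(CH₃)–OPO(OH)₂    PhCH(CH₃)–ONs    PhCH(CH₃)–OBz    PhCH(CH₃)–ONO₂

Identical carbon frameworks mean the comparison reduces to leaving-group quality.
Rank by basicity of the departing species: weakest base leaves most easily.
PhCH(CH₃)–ONs loses ONs⁻: pKₐ(p-O₂NC₆H₄SO₃H) ≈ -3.5
PhCH(CH₃)–ONO₂ loses NO₃⁻: pKₐ(HNO₃) ≈ -1.3
PhCH(CH₃)–OPO(OH)₂ loses H₂PO₄⁻: pKₐ(H₃PO₄) ≈ 2.1
PhCH(CH₃)–OBz loses PhCOO⁻: pKₐ(C₆H₅COOH) ≈ 4.2
PhCH(CH₃)–OC₆H₄NO₂ loses p-O₂N–C₆H₄–O⁻: pKₐ(p-nitrophenol) ≈ 7.2

PhCH(CH₃)–ONs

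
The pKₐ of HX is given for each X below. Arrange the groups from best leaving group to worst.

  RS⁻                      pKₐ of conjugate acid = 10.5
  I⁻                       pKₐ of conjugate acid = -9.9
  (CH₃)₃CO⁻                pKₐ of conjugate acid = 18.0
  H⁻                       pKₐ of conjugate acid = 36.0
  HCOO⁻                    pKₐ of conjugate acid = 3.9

Lower conjugate-acid pKₐ ⇒ weaker base ⇒ better leaving group.
Sorting by the given values: I⁻ (-9.9), HCOO⁻ (3.9), RS⁻ (10.5), (CH₃)₃CO⁻ (18.0), H⁻ (36.0).

I⁻ > HCOO⁻ > RS⁻ > (CH₃)₃CO⁻ > H⁻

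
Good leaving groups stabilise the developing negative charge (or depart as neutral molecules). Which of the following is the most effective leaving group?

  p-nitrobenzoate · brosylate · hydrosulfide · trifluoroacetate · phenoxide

brosylate

Rank by basicity of the departing species: weakest base leaves most easily.
brosylate: pKₐ(p-BrC₆H₄SO₃H) ≈ -2.8
trifluoroacetate: pKₐ(CF₃COOH) ≈ 0.2
p-nitrobenzoate: pKₐ(p-nitrobenzoic acid) ≈ 3.4
hydrosulfide: pKₐ(H₂S) ≈ 7
phenoxide: pKₐ(C₆H₅OH (phenol)) ≈ 10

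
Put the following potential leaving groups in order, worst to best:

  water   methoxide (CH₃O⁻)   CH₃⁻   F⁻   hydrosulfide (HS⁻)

The more stable X⁻ (or X) is on its own — i.e. the weaker a base it is — the better a leaving group it makes.
water: pKₐ(H₃O⁺) ≈ -1.7 — neutral; leaves from a protonated alcohol (R–OH₂⁺)
F⁻: pKₐ(HF) ≈ 3.2
hydrosulfide (HS⁻): pKₐ(H₂S) ≈ 7 — larger and more polarisable than the oxygen analogue
methoxide (CH₃O⁻): pKₐ(CH₃OH) ≈ 15.5 — strong base; alkoxides do not leave unassisted
CH₃⁻: pKₐ(CH₄) ≈ 48 — unstabilised carbanion; the worst conceivable leaving group
Reversing gives the worst-to-best order requested.

CH₃⁻ < methoxide (CH₃O⁻) < hydrosulfide (HS⁻) < F⁻ < water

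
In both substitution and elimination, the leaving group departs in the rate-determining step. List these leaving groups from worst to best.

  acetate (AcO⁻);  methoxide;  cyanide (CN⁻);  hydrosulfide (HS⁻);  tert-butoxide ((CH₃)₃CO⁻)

tert-butoxide ((CH₃)₃CO⁻) < methoxide < cyanide (CN⁻) < hydrosulfide (HS⁻) < acetate (AcO⁻)

The more stable X⁻ (or X) is on its own — i.e. the weaker a base it is — the better a leaving group it makes.
acetate (AcO⁻): pKₐ(CH₃COOH) ≈ 4.8
hydrosulfide (HS⁻): pKₐ(H₂S) ≈ 7 — larger and more polarisable than the oxygen analogue
cyanide (CN⁻): pKₐ(HCN) ≈ 9.2
methoxide: pKₐ(CH₃OH) ≈ 15.5
tert-butoxide ((CH₃)₃CO⁻): pKₐ(t-BuOH) ≈ 18
Listed from poorest to best leaving group as asked.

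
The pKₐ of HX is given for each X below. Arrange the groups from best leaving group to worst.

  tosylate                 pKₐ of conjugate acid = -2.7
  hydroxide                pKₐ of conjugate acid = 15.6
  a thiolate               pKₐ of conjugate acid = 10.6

tosylate > a thiolate > hydroxide

Lower conjugate-acid pKₐ ⇒ weaker base ⇒ better leaving group.
Sorting by the given values: tosylate (-2.7), a thiolate (10.6), hydroxide (15.6).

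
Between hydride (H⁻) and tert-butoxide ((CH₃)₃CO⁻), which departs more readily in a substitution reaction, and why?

tert-butoxide ((CH₃)₃CO⁻)

tert-butoxide ((CH₃)₃CO⁻) is the better leaving group.
pKₐ(t-BuOH) ≈ 18 versus pKₐ(H₂) ≈ 36: tert-butoxide ((CH₃)₃CO⁻) is the much weaker base.
Bulky, strongly basic alkoxide.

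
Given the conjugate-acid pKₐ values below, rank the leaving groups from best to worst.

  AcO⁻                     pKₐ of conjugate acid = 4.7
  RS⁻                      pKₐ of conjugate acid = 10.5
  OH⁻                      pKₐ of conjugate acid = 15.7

AcO⁻ > RS⁻ > OH⁻

Lower conjugate-acid pKₐ ⇒ weaker base ⇒ better leaving group.
Sorting by the given values: AcO⁻ (4.7), RS⁻ (10.5), OH⁻ (15.7).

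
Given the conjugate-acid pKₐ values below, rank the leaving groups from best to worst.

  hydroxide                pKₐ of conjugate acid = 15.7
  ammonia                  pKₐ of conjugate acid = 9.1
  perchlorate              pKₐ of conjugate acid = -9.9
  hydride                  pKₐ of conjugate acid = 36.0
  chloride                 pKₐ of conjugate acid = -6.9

Lower conjugate-acid pKₐ ⇒ weaker base ⇒ better leaving group.
Sorting by the given values: perchlorate (-9.9), chloride (-6.9), ammonia (9.1), hydroxide (15.7), hydride (36.0).

perchlorate > chloride > ammonia > hydroxide > hydride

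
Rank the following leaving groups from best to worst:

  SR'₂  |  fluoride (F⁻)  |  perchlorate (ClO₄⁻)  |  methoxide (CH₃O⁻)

perchlorate (ClO₄⁻) > SR'₂ > fluoride (F⁻) > methoxide (CH₃O⁻)

perchlorate (ClO₄⁻): pKₐ(HClO₄) ≈ -10
SR'₂: pKₐ(R'₂SH⁺) ≈ -7
fluoride (F⁻): pKₐ(HF) ≈ 3.2
methoxide (CH₃O⁻): pKₐ(CH₃OH) ≈ 15.5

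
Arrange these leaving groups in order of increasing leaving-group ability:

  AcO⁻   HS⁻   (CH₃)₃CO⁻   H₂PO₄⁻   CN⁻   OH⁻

Rank by basicity of the departing species: weakest base leaves most easily.
H₂PO₄⁻: pKₐ(H₃PO₄) ≈ 2.1
AcO⁻: pKₐ(CH₃COOH) ≈ 4.8
HS⁻: pKₐ(H₂S) ≈ 7
CN⁻: pKₐ(HCN) ≈ 9.2
OH⁻: pKₐ(H₂O) ≈ 15.7
(CH₃)₃CO⁻: pKₐ(t-BuOH) ≈ 18
Reversing gives the worst-to-best order requested.

(CH₃)₃CO⁻ < OH⁻ < CN⁻ < HS⁻ < AcO⁻ < H₂PO₄⁻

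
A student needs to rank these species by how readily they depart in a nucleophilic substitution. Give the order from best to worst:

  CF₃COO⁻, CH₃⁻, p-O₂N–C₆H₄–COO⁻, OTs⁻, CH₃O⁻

OTs⁻ > CF₃COO⁻ > p-O₂N–C₆H₄–COO⁻ > CH₃O⁻ > CH₃⁻

A good leaving group is a weak base: the lower the pKₐ of its conjugate acid, the more readily it departs.
OTs⁻: pKₐ(p-CH₃C₆H₄SO₃H (TsOH)) ≈ -2.8 — resonance-delocalised arenesulfonate
CF₃COO⁻: pKₐ(CF₃COOH) ≈ 0.2 — strongly electron-withdrawing CF₃ stabilises the carboxylate
p-O₂N–C₆H₄–COO⁻: pKₐ(p-nitrobenzoic acid) ≈ 3.4 — electron-withdrawing nitro group stabilises the carboxylate
CH₃O⁻: pKₐ(CH₃OH) ≈ 15.5 — strong base; alkoxides do not leave unassisted
CH₃⁻: pKₐ(CH₄) ≈ 48 — unstabilised carbanion; the worst conceivable leaving group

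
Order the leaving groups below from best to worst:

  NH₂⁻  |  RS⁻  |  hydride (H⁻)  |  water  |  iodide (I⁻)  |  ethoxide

iodide (I⁻) > water > RS⁻ > ethoxide > hydride (H⁻) > NH₂⁻

iodide (I⁻): pKₐ(HI) ≈ -10 — large, highly polarisable; very weak base
water: pKₐ(H₃O⁺) ≈ -1.7 — neutral; leaves from a protonated alcohol (R–OH₂⁺)
RS⁻: pKₐ(RSH (a thiol)) ≈ 10.5
ethoxide: pKₐ(CH₃CH₂OH) ≈ 16
hydride (H⁻): pKₐ(H₂) ≈ 36 — extremely strong base; leaves only in special hydride-transfer contexts
NH₂⁻: pKₐ(NH₃) ≈ 38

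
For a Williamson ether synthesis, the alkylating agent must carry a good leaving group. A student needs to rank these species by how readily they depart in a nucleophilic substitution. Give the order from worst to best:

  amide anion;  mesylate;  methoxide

amide anion < methoxide < mesylate

mesylate: pKₐ(CH₃SO₃H (MsOH)) ≈ -1.9
methoxide: pKₐ(CH₃OH) ≈ 15.5
amide anion: pKₐ(NH₃) ≈ 38
Reversing gives the worst-to-best order requested.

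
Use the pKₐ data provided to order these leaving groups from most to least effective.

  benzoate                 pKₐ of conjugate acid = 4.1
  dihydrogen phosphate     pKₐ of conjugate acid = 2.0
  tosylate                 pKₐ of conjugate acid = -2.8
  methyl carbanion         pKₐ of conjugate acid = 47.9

Lower conjugate-acid pKₐ ⇒ weaker base ⇒ better leaving group.
Sorting by the given values: tosylate (-2.8), dihydrogen phosphate (2.0), benzoate (4.1), methyl carbanion (47.9).

tosylate > dihydrogen phosphate > benzoate > methyl carbanion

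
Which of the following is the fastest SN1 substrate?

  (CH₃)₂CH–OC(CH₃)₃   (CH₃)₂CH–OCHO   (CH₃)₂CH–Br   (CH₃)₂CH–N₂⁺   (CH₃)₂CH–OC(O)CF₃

Same R in every case — rank the leaving groups.
Leaving-group ability tracks the stability of the departed species; conjugate-acid pKₐ is the usual yardstick (lower pKₐ → better LG).
(CH₃)₂CH–N₂⁺ loses N₂: no meaningful conjugate acid; N₂ departs as an exceptionally stable neutral molecule
(CH₃)₂CH–Br loses Br⁻: pKₐ(HBr) ≈ -9
(CH₃)₂CH–OC(O)CF₃ loses CF₃COO⁻: pKₐ(CF₃COOH) ≈ 0.2
(CH₃)₂CH–OCHO loses HCOO⁻: pKₐ(HCOOH) ≈ 3.8
(CH₃)₂CH–OC(CH₃)₃ loses (CH₃)₃CO⁻: pKₐ(t-BuOH) ≈ 18

(CH₃)₂CH–N₂⁺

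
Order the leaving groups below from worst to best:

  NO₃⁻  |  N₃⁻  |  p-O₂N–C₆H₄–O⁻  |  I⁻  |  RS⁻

Rank by basicity of the departing species: weakest base leaves most easily.
I⁻: pKₐ(HI) ≈ -10 — large, highly polarisable; very weak base
NO₃⁻: pKₐ(HNO₃) ≈ -1.3 — resonance-delocalised over three oxygens
N₃⁻: pKₐ(HN₃) ≈ 4.7
p-O₂N–C₆H₄–O⁻: pKₐ(p-nitrophenol) ≈ 7.2
RS⁻: pKₐ(RSH (a thiol)) ≈ 10.5 — moderately basic; rarely leaves without activation
The question asks for worst first, so the sequence is read in increasing leaving-group ability.

RS⁻ < p-O₂N–C₆H₄–O⁻ < N₃⁻ < NO₃⁻ < I⁻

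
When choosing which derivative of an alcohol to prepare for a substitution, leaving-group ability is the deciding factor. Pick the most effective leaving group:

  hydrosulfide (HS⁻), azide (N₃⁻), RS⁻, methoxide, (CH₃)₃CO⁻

Rank by basicity of the departing species: weakest base leaves most easily.
azide (N₃⁻): pKₐ(HN₃) ≈ 4.7
hydrosulfide (HS⁻): pKₐ(H₂S) ≈ 7
RS⁻: pKₐ(RSH (a thiol)) ≈ 10.5
methoxide: pKₐ(CH₃OH) ≈ 15.5
(CH₃)₃CO⁻: pKₐ(t-BuOH) ≈ 18

azide (N₃⁻)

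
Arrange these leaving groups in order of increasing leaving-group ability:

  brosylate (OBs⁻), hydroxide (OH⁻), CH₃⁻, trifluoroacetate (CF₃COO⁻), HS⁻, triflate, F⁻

triflate: pKₐ(CF₃SO₃H (triflic acid)) ≈ -14 — charge spread over three oxygens and a CF₃ group; the premier leaving group in synthesis
brosylate (OBs⁻): pKₐ(p-BrC₆H₄SO₃H) ≈ -2.8 — arenesulfonate with a p-bromo substituent
trifluoroacetate (CF₃COO⁻): pKₐ(CF₃COOH) ≈ 0.2
F⁻: pKₐ(HF) ≈ 3.2 — small and strongly basic; the poor halide leaving group
HS⁻: pKₐ(H₂S) ≈ 7 — larger and more polarisable than the oxygen analogue
hydroxide (OH⁻): pKₐ(H₂O) ≈ 15.7
CH₃⁻: pKₐ(CH₄) ≈ 48 — unstabilised carbanion; the worst conceivable leaving group
The question asks for worst first, so the sequence is read in increasing leaving-group ability.

CH₃⁻ < hydroxide (OH⁻) < HS⁻ < F⁻ < trifluoroacetate (CF₃COO⁻) < brosylate (OBs⁻) < triflate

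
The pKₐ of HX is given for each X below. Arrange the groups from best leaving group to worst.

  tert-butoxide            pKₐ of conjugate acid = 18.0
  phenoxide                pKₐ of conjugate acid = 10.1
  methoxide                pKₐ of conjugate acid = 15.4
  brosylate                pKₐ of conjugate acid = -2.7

Lower conjugate-acid pKₐ ⇒ weaker base ⇒ better leaving group.
Sorting by the given values: brosylate (-2.7), phenoxide (10.1), methoxide (15.4), tert-butoxide (18.0).

brosylate > phenoxide > methoxide > tert-butoxide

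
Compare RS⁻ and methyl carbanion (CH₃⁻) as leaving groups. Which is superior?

RS⁻

RS⁻ is the better leaving group.
pKₐ(RSH (a thiol)) ≈ 10.5 versus pKₐ(CH₄) ≈ 48: RS⁻ is the much weaker base.
Moderately basic; rarely leaves without activation.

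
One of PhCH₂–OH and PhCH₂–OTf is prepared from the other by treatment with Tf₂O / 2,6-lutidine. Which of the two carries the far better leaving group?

From PhCH₂–OH the departing group would be OH⁻ (pKₐ(H₂O) ≈ 15.7). Strong base; essentially never leaves without prior activation.
From PhCH₂–OTf the leaving group is OTf⁻ (pKₐ(CF₃SO₃H (triflic acid)) ≈ -14). Charge spread over three oxygens and a CF₃ group; the premier leaving group in synthesis.
Treatment with Tf₂O / 2,6-lutidine works by converting the hydroxyl into a triflate, making PhCH₂–OTf enormously more reactive.

PhCH₂–OTf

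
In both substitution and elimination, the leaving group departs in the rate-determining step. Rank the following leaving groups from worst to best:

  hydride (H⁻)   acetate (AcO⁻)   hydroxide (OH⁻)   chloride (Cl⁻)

hydride (H⁻) < hydroxide (OH⁻) < acetate (AcO⁻) < chloride (Cl⁻)

Rank by basicity of the departing species: weakest base leaves most easily.
chloride (Cl⁻): pKₐ(HCl) ≈ -7
acetate (AcO⁻): pKₐ(CH₃COOH) ≈ 4.8 — resonance-stabilised but still a weak base
hydroxide (OH⁻): pKₐ(H₂O) ≈ 15.7
hydride (H⁻): pKₐ(H₂) ≈ 36 — extremely strong base; leaves only in special hydride-transfer contexts
Reversing gives the worst-to-best order requested.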